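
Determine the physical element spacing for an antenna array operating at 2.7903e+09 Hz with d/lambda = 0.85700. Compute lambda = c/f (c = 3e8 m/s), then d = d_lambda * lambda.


lambda = c / f = 3.0000e+08 / 2.7903e+09 = 0.1075153 m
d = 0.85700 * 0.1075153 = 0.09214 m

0.09214 m


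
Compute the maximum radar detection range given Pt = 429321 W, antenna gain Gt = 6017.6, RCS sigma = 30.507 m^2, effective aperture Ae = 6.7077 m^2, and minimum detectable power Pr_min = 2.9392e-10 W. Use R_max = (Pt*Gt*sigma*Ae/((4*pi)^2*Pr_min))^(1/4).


R^4 = 429321*6017.6*30.507*6.7077 / ((4*pi)^2 * 2.9392e-10) = 1.139016e+19
R_max = 1.139016e+19^0.25 = 58094 m

58094 m


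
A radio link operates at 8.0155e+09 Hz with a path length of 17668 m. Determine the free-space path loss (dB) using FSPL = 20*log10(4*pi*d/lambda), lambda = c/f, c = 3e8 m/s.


lambda = c / f = 3.0000e+08 / 8.0155e+09 = 0.03742748 m
FSPL = 20 * log10(4*pi*17668/0.03742748) = 135.5 dB

135.5 dB


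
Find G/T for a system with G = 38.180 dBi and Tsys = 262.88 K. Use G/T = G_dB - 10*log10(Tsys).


G/T = 38.180 - 10*log10(262.88) = 38.180 - 24.19758 = 13.98 dB/K

13.98 dB/K


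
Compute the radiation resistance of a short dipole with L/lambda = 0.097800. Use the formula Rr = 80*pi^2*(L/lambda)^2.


Rr = 80 * pi^2 * (0.097800)^2 = 80 * 9.869604 * 9.564840e-03 = 7.552 ohm

7.552 ohm


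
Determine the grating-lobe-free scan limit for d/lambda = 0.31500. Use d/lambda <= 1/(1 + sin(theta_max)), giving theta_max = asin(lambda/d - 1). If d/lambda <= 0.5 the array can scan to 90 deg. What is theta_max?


lambda/d - 1 = 1/0.31500 - 1 = 2.174603 >= 1
d/lambda <= 0.5, so the array can scan to endfire without grating lobes: theta_max = 90 deg

90 deg


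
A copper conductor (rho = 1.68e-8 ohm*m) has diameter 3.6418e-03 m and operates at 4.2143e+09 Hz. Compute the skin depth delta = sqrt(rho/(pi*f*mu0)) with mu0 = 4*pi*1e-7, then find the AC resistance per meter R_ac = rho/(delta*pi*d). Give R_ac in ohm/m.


delta = sqrt(1.68e-8 / (pi * 4.2143e+09 * 4*pi*1e-7)) = 1.004875e-06 m
R_ac = 1.68e-8 / (1.004875e-06 * pi * 3.6418e-03) = 1.461 ohm/m

1.461 ohm/m


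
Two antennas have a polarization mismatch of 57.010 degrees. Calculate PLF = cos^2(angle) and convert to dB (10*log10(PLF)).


PLF_linear = cos^2(57.010 deg) = 0.2964722
PLF_dB = 10 * log10(0.2964722) = -5.280 dB

-5.280 dB


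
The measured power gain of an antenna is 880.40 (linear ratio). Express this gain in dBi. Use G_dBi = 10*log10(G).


G_dBi = 10 * log10(880.40) = 29.45 dBi

29.45 dBi


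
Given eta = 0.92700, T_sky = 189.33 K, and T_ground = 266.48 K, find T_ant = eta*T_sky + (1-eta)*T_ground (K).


T_ant = 0.92700 * 189.33 + (1 - 0.92700) * 266.48 = 195.0 K

195.0 K


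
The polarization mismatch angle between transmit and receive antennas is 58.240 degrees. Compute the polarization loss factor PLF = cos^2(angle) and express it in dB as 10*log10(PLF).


PLF_linear = cos^2(58.240 deg) = 0.2770573
PLF_dB = 10 * log10(0.2770573) = -5.574 dB

-5.574 dB


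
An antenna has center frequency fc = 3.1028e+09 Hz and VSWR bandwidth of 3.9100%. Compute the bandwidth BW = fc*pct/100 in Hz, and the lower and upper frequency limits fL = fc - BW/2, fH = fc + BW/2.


BW = 3.1028e+09 * 3.9100/100 = 1.213195e+08 Hz
fL = 3.1028e+09 - 1.213195e+08/2 = 3.042e+09 Hz
fH = 3.1028e+09 + 1.213195e+08/2 = 3.163e+09 Hz

BW=1.213e+08 Hz, fL=3.042e+09 Hz, fH=3.163e+09 Hz


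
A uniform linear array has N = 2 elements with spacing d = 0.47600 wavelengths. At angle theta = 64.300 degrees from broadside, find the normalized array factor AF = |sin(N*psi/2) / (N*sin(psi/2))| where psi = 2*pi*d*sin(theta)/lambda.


psi = 2*pi*0.47600*sin(64.300 deg) = 2.694938 rad
AF = |sin(2*2.694938/2) / (2*sin(2.694938/2))| = 0.2215

0.2215


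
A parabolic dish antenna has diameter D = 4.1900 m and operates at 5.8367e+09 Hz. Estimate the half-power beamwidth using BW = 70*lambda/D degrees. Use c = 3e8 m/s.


lambda = c / f = 3.0000e+08 / 5.8367e+09 = 0.05139891 m
BW = 70 * 0.05139891 / 4.1900 = 0.8587 deg

0.8587 deg


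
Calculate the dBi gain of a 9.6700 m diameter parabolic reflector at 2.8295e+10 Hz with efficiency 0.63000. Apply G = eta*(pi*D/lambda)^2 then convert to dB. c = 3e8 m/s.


lambda = c / f = 3.0000e+08 / 2.8295e+10 = 0.01060258 m
G_linear = 0.63000 * (pi * 9.6700 / 0.01060258)^2 = 5.172138e+06
G_dBi = 10 * log10(5.172138e+06) = 67.14 dBi

67.14 dBi


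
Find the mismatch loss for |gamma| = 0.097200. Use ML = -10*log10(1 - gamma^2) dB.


ML = -10 * log10(1 - 0.097200^2) = -10 * log10(0.99055216) = 0.04123 dB

0.04123 dB


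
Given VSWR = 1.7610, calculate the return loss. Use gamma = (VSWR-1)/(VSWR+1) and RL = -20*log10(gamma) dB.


gamma = (1.7610 - 1) / (1.7610 + 1) = 0.2756248
RL = -20 * log10(0.2756248) = 11.19 dB

11.19 dB


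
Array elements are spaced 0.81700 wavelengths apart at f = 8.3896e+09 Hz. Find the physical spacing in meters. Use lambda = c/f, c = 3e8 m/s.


lambda = c / f = 3.0000e+08 / 8.3896e+09 = 0.03575856 m
d = 0.81700 * 0.03575856 = 0.02921 m

0.02921 m


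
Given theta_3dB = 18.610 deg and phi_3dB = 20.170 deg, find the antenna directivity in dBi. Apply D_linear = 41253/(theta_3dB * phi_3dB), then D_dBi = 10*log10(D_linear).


D_linear = 41253 / (18.610 * 20.170) = 109.9014
D_dBi = 10 * log10(109.9014) = 20.41 dBi

20.41 dBi


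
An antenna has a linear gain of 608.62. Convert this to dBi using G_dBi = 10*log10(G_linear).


G_dBi = 10 * log10(608.62) = 27.84 dBi

27.84 dBi


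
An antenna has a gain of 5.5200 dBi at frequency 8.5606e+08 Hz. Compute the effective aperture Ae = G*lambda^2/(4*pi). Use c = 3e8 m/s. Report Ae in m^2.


lambda = c / f = 3.0000e+08 / 8.5606e+08 = 0.3504427 m
G_linear = 10^(5.5200/10) = 3.564511
Ae = G_linear * lambda^2 / (4*pi) = 3.564511 * 0.3504427^2 / (4*pi) = 0.03484 m^2

0.03484 m^2


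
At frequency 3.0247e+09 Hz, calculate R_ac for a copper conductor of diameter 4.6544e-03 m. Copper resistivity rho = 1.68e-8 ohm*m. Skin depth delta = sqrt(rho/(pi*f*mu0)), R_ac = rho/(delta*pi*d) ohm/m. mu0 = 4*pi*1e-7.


delta = sqrt(1.68e-8 / (pi * 3.0247e+09 * 4*pi*1e-7)) = 1.186134e-06 m
R_ac = 1.68e-8 / (1.186134e-06 * pi * 4.6544e-03) = 0.9686 ohm/m

0.9686 ohm/m


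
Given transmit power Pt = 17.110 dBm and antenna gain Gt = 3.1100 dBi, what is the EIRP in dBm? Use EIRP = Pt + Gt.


EIRP = Pt + Gt = 17.110 + 3.1100 = 20.22 dBm

20.22 dBm


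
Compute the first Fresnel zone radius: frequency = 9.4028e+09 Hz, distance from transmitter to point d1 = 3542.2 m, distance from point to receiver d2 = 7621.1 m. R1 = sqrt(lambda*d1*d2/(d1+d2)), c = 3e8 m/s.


lambda = c / f = 3.0000e+08 / 9.4028e+09 = 0.03190539 m
R1 = sqrt(0.03190539 * 3542.2 * 7621.1 / (3542.2 + 7621.1)) = 8.784 m

8.784 m


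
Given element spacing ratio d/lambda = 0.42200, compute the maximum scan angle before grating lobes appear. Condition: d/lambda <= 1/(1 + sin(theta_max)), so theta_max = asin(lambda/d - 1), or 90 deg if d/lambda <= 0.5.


lambda/d - 1 = 1/0.42200 - 1 = 1.369668 >= 1
d/lambda <= 0.5, so the array can scan to endfire without grating lobes: theta_max = 90 deg

90 deg


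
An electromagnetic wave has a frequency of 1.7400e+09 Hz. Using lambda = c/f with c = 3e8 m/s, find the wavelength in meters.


lambda = c / f = 3.0000e+08 / 1.7400e+09 = 0.1724 m

0.1724 m


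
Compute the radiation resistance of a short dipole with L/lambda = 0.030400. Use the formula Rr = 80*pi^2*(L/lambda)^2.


Rr = 80 * pi^2 * (0.030400)^2 = 80 * 9.869604 * 9.241600e-04 = 0.7297 ohm

0.7297 ohm


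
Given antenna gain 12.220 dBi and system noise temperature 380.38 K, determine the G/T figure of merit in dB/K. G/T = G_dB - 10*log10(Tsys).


G/T = 12.220 - 10*log10(380.38) = 12.220 - 25.80218 = -13.58 dB/K

-13.58 dB/K


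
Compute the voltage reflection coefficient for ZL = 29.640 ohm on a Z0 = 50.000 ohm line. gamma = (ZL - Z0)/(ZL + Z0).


gamma = (29.640 - 50.000) / (29.640 + 50.000) = -0.2557

-0.2557


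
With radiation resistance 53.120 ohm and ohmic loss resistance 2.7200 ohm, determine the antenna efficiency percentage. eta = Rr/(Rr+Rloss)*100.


eta = 53.120 / (53.120 + 2.7200) * 100 = 95.13%

95.13%


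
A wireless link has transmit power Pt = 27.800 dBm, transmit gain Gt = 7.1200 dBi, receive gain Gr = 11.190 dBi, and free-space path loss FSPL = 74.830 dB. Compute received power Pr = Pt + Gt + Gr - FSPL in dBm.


Pr = 27.800 + 7.1200 + 11.190 - 74.830 = -28.72 dBm

-28.72 dBm


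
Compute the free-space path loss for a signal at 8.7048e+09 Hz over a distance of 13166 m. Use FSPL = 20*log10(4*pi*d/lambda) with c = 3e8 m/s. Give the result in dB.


lambda = c / f = 3.0000e+08 / 8.7048e+09 = 0.03446374 m
FSPL = 20 * log10(4*pi*13166/0.03446374) = 133.6 dB

133.6 dB


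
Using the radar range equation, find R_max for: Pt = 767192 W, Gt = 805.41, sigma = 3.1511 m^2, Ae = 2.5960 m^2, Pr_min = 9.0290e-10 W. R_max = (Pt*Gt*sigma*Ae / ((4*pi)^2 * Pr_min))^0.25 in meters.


R^4 = 767192*805.41*3.1511*2.5960 / ((4*pi)^2 * 9.0290e-10) = 3.545101e+16
R_max = 3.545101e+16^0.25 = 13722 m

13722 m


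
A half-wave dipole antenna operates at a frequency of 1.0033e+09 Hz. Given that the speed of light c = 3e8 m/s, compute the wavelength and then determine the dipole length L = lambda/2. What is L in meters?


lambda = c / f = 3.0000e+08 / 1.0033e+09 = 0.2990133 m
L = lambda / 2 = 0.2990133 / 2 = 0.1495 m

0.1495 m


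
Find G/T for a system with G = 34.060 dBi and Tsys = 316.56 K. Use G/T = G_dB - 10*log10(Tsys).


G/T = 34.060 - 10*log10(316.56) = 34.060 - 25.00456 = 9.055 dB/K

9.055 dB/K


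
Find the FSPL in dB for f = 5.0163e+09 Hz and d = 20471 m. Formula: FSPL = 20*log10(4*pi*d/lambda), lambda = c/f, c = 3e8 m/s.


lambda = c / f = 3.0000e+08 / 5.0163e+09 = 0.05980504 m
FSPL = 20 * log10(4*pi*20471/0.05980504) = 132.7 dB

132.7 dB


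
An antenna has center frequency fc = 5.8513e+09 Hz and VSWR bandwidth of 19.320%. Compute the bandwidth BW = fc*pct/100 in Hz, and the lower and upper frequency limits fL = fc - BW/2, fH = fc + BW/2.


BW = 5.8513e+09 * 19.320/100 = 1.130471e+09 Hz
fL = 5.8513e+09 - 1.130471e+09/2 = 5.286e+09 Hz
fH = 5.8513e+09 + 1.130471e+09/2 = 6.417e+09 Hz

BW=1.130e+09 Hz, fL=5.286e+09 Hz, fH=6.417e+09 Hz


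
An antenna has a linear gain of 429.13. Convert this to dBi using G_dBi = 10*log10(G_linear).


G_dBi = 10 * log10(429.13) = 26.33 dBi

26.33 dBi


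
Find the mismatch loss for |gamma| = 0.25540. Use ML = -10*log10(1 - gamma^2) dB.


ML = -10 * log10(1 - 0.25540^2) = -10 * log10(0.93477084) = 0.2929 dB

0.2929 dB


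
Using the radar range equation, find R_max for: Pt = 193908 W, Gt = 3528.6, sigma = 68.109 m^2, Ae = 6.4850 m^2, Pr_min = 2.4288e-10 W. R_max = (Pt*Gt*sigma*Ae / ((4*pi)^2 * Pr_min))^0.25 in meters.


R^4 = 193908*3528.6*68.109*6.4850 / ((4*pi)^2 * 2.4288e-10) = 7.879545e+18
R_max = 7.879545e+18^0.25 = 52982 m

52982 m


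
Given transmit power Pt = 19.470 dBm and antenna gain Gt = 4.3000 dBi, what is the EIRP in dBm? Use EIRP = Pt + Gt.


EIRP = Pt + Gt = 19.470 + 4.3000 = 23.77 dBm

23.77 dBm


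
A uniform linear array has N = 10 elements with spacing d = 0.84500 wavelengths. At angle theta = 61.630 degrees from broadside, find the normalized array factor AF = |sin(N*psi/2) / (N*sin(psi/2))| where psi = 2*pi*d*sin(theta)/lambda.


psi = 2*pi*0.84500*sin(61.630 deg) = 4.671632 rad
AF = |sin(10*4.671632/2) / (10*sin(4.671632/2))| = 0.1358

0.1358


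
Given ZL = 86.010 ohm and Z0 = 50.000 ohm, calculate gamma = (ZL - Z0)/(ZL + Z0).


gamma = (86.010 - 50.000) / (86.010 + 50.000) = 0.2648

0.2648


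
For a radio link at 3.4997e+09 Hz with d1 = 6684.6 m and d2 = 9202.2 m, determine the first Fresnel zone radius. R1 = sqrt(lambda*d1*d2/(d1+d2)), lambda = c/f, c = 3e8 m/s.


lambda = c / f = 3.0000e+08 / 3.4997e+09 = 0.08572163 m
R1 = sqrt(0.08572163 * 6684.6 * 9202.2 / (6684.6 + 9202.2)) = 18.22 m

18.22 m


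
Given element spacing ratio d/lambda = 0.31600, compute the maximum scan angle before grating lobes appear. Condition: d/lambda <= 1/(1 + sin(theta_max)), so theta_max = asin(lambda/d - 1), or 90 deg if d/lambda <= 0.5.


lambda/d - 1 = 1/0.31600 - 1 = 2.164557 >= 1
d/lambda <= 0.5, so the array can scan to endfire without grating lobes: theta_max = 90 deg

90 deg


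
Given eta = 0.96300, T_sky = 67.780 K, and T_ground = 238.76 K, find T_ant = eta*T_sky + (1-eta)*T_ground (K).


T_ant = 0.96300 * 67.780 + (1 - 0.96300) * 238.76 = 74.11 K

74.11 K


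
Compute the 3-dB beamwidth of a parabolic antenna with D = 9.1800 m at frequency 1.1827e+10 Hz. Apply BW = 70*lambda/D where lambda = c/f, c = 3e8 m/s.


lambda = c / f = 3.0000e+08 / 1.1827e+10 = 0.02536569 m
BW = 70 * 0.02536569 / 9.1800 = 0.1934 deg

0.1934 deg


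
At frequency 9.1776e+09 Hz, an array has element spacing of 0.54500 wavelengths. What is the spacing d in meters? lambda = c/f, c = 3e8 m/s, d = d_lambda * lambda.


lambda = c / f = 3.0000e+08 / 9.1776e+09 = 0.03268828 m
d = 0.54500 * 0.03268828 = 0.01782 m

0.01782 m


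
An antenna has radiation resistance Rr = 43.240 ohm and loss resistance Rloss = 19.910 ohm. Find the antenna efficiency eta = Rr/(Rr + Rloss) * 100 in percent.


eta = 43.240 / (43.240 + 19.910) * 100 = 68.47%

68.47%


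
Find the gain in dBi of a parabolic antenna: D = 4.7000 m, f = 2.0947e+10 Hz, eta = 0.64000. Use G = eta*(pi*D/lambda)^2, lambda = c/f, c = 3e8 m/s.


lambda = c / f = 3.0000e+08 / 2.0947e+10 = 0.01432186 m
G_linear = 0.64000 * (pi * 4.7000 / 0.01432186)^2 = 680262.6
G_dBi = 10 * log10(680262.6) = 58.33 dBi

58.33 dBi


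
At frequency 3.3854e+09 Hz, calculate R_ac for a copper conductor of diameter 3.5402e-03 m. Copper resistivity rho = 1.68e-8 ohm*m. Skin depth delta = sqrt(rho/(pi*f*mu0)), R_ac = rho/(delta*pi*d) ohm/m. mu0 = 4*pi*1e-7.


delta = sqrt(1.68e-8 / (pi * 3.3854e+09 * 4*pi*1e-7)) = 1.121166e-06 m
R_ac = 1.68e-8 / (1.121166e-06 * pi * 3.5402e-03) = 1.347 ohm/m

1.347 ohm/m


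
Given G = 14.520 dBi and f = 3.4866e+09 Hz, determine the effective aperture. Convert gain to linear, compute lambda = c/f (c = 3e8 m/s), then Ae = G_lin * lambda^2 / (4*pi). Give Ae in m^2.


lambda = c / f = 3.0000e+08 / 3.4866e+09 = 0.08604371 m
G_linear = 10^(14.520/10) = 28.31392
Ae = G_linear * lambda^2 / (4*pi) = 28.31392 * 0.08604371^2 / (4*pi) = 0.01668 m^2

0.01668 m^2


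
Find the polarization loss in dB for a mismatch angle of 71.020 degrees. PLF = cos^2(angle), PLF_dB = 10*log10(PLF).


PLF_linear = cos^2(71.020 deg) = 0.1057798
PLF_dB = 10 * log10(0.1057798) = -9.756 dB

-9.756 dB


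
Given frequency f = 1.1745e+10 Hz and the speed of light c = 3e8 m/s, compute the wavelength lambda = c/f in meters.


lambda = c / f = 3.0000e+08 / 1.1745e+10 = 0.02554 m

0.02554 m


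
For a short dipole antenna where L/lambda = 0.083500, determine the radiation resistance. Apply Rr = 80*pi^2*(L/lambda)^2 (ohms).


Rr = 80 * pi^2 * (0.083500)^2 = 80 * 9.869604 * 6.972250e-03 = 5.505 ohm

5.505 ohm


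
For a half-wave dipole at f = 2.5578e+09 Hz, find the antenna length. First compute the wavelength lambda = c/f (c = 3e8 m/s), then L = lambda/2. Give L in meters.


lambda = c / f = 3.0000e+08 / 2.5578e+09 = 0.1172883 m
L = lambda / 2 = 0.1172883 / 2 = 0.05864 m

0.05864 m


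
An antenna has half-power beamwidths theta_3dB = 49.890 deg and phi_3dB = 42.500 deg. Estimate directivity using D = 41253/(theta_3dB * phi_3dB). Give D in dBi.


D_linear = 41253 / (49.890 * 42.500) = 19.45598
D_dBi = 10 * log10(19.45598) = 12.89 dBi

12.89 dBi


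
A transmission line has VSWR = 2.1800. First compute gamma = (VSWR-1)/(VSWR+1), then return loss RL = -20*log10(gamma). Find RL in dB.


gamma = (2.1800 - 1) / (2.1800 + 1) = 0.3710692
RL = -20 * log10(0.3710692) = 8.611 dB

8.611 dB


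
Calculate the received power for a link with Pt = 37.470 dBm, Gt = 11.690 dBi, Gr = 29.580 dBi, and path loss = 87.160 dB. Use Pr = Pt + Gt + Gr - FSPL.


Pr = 37.470 + 11.690 + 29.580 - 87.160 = -8.42 dBm

-8.42 dBm


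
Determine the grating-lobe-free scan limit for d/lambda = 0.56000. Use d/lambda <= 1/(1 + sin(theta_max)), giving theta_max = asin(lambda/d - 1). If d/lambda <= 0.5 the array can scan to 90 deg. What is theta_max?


lambda/d - 1 = 1/0.56000 - 1 = 0.7857143
theta_max = asin(0.7857143) = 51.79 deg

51.79 deg


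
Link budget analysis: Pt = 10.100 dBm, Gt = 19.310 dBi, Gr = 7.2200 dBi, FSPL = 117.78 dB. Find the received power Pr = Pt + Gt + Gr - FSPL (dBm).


Pr = 10.100 + 19.310 + 7.2200 - 117.78 = -81.15 dBm

-81.15 dBm


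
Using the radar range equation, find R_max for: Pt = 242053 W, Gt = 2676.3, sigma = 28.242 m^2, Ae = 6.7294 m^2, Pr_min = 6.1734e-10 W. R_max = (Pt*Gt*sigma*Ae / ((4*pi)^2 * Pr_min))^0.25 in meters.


R^4 = 242053*2676.3*28.242*6.7294 / ((4*pi)^2 * 6.1734e-10) = 1.262911e+18
R_max = 1.262911e+18^0.25 = 33523 m

33523 m


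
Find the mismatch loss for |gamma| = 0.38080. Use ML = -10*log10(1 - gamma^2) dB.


ML = -10 * log10(1 - 0.38080^2) = -10 * log10(0.85499136) = 0.6804 dB

0.6804 dB


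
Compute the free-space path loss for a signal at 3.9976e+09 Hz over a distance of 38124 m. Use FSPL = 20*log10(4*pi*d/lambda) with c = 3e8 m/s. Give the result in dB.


lambda = c / f = 3.0000e+08 / 3.9976e+09 = 0.07504503 m
FSPL = 20 * log10(4*pi*38124/0.07504503) = 136.1 dB

136.1 dB


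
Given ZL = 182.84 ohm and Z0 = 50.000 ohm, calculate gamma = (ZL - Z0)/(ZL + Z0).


gamma = (182.84 - 50.000) / (182.84 + 50.000) = 0.5705

0.5705


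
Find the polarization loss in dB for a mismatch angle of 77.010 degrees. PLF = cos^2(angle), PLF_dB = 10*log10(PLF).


PLF_linear = cos^2(77.010 deg) = 0.05052649
PLF_dB = 10 * log10(0.05052649) = -12.96 dB

-12.96 dB


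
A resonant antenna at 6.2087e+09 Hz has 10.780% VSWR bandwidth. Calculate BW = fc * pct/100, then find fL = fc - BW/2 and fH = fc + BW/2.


BW = 6.2087e+09 * 10.780/100 = 6.692979e+08 Hz
fL = 6.2087e+09 - 6.692979e+08/2 = 5.874e+09 Hz
fH = 6.2087e+09 + 6.692979e+08/2 = 6.543e+09 Hz

BW=6.693e+08 Hz, fL=5.874e+09 Hz, fH=6.543e+09 Hz


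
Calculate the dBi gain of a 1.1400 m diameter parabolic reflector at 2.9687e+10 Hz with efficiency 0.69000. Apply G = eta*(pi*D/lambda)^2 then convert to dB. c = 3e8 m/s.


lambda = c / f = 3.0000e+08 / 2.9687e+10 = 0.01010543 m
G_linear = 0.69000 * (pi * 1.1400 / 0.01010543)^2 = 86666.04
G_dBi = 10 * log10(86666.04) = 49.38 dBi

49.38 dBi


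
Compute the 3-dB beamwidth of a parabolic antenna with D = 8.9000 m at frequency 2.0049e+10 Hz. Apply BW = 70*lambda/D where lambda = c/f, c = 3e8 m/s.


lambda = c / f = 3.0000e+08 / 2.0049e+10 = 0.01496334 m
BW = 70 * 0.01496334 / 8.9000 = 0.1177 deg

0.1177 deg


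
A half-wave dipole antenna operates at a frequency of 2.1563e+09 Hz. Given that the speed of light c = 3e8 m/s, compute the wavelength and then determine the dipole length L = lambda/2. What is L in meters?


lambda = c / f = 3.0000e+08 / 2.1563e+09 = 0.1391272 m
L = lambda / 2 = 0.1391272 / 2 = 0.06956 m

0.06956 m


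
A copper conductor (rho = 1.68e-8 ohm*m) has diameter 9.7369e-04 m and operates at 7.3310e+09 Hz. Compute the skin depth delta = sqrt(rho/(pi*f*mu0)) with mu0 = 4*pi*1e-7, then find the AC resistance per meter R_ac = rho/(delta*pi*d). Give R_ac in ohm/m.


delta = sqrt(1.68e-8 / (pi * 7.3310e+09 * 4*pi*1e-7)) = 7.618916e-07 m
R_ac = 1.68e-8 / (7.618916e-07 * pi * 9.7369e-04) = 7.209 ohm/m

7.209 ohm/m


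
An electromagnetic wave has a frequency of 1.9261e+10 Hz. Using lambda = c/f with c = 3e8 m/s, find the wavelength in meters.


lambda = c / f = 3.0000e+08 / 1.9261e+10 = 0.01558 m

0.01558 m


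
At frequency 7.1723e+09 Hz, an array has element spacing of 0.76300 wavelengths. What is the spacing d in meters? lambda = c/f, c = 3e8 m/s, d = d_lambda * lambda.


lambda = c / f = 3.0000e+08 / 7.1723e+09 = 0.04182759 m
d = 0.76300 * 0.04182759 = 0.03191 m

0.03191 m


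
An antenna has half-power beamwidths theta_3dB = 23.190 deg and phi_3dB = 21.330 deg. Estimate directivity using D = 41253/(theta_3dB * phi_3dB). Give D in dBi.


D_linear = 41253 / (23.190 * 21.330) = 83.39959
D_dBi = 10 * log10(83.39959) = 19.21 dBi

19.21 dBi


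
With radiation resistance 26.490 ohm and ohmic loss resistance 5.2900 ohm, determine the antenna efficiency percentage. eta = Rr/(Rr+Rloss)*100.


eta = 26.490 / (26.490 + 5.2900) * 100 = 83.35%

83.35%


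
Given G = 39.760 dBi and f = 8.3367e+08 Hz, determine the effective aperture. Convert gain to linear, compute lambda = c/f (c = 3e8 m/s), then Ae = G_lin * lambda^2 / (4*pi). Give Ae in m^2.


lambda = c / f = 3.0000e+08 / 8.3367e+08 = 0.3598546 m
G_linear = 10^(39.760/10) = 9462.372
Ae = G_linear * lambda^2 / (4*pi) = 9462.372 * 0.3598546^2 / (4*pi) = 97.51 m^2

97.51 m^2


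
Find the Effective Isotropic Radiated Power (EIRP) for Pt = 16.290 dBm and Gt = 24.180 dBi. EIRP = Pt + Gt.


EIRP = Pt + Gt = 16.290 + 24.180 = 40.47 dBm

40.47 dBm


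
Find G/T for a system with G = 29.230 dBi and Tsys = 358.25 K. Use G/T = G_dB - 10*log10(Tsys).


G/T = 29.230 - 10*log10(358.25) = 29.230 - 25.54186 = 3.688 dB/K

3.688 dB/K


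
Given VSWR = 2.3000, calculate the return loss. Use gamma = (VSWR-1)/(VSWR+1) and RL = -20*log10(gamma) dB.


gamma = (2.3000 - 1) / (2.3000 + 1) = 0.3939394
RL = -20 * log10(0.3939394) = 8.091 dB

8.091 dB


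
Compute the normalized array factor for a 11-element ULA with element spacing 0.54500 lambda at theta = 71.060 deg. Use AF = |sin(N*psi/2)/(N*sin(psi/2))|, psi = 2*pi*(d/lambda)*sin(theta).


psi = 2*pi*0.54500*sin(71.060 deg) = 3.238939 rad
AF = |sin(11*3.238939/2) / (11*sin(3.238939/2))| = 0.07828

0.07828


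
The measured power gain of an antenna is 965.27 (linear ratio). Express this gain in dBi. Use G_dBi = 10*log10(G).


G_dBi = 10 * log10(965.27) = 29.85 dBi

29.85 dBi


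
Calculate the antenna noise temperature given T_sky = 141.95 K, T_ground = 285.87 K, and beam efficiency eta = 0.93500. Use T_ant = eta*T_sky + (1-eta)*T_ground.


T_ant = 0.93500 * 141.95 + (1 - 0.93500) * 285.87 = 151.3 K

151.3 K


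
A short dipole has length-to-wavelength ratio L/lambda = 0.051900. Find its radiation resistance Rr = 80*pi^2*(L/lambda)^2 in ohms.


Rr = 80 * pi^2 * (0.051900)^2 = 80 * 9.869604 * 2.693610e-03 = 2.127 ohm

2.127 ohm


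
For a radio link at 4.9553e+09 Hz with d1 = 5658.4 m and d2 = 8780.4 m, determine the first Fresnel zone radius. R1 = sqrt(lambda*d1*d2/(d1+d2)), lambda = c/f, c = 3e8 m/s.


lambda = c / f = 3.0000e+08 / 4.9553e+09 = 0.06054124 m
R1 = sqrt(0.06054124 * 5658.4 * 8780.4 / (5658.4 + 8780.4)) = 14.43 m

14.43 m


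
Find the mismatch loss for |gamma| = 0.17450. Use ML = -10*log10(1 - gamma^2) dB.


ML = -10 * log10(1 - 0.17450^2) = -10 * log10(0.96954975) = 0.1343 dB

0.1343 dB


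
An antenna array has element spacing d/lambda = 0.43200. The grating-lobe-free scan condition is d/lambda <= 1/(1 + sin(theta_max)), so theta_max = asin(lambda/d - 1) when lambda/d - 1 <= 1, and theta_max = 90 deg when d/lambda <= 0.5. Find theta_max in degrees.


lambda/d - 1 = 1/0.43200 - 1 = 1.314815 >= 1
d/lambda <= 0.5, so the array can scan to endfire without grating lobes: theta_max = 90 deg

90 deg


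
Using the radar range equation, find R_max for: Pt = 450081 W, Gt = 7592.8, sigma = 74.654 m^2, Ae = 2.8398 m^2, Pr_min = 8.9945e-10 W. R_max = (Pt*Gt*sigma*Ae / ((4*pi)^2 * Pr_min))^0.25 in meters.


R^4 = 450081*7592.8*74.654*2.8398 / ((4*pi)^2 * 8.9945e-10) = 5.100782e+18
R_max = 5.100782e+18^0.25 = 47524 m

47524 m


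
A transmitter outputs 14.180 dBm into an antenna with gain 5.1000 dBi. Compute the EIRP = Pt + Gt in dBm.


EIRP = Pt + Gt = 14.180 + 5.1000 = 19.28 dBm

19.28 dBm


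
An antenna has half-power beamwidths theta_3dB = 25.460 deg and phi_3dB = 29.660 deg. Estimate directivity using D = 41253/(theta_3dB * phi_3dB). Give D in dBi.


D_linear = 41253 / (25.460 * 29.660) = 54.62934
D_dBi = 10 * log10(54.62934) = 17.37 dBi

17.37 dBi


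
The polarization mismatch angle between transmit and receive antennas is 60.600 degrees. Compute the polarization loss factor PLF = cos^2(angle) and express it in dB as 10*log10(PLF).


PLF_linear = cos^2(60.600 deg) = 0.2409865
PLF_dB = 10 * log10(0.2409865) = -6.180 dB

-6.180 dB


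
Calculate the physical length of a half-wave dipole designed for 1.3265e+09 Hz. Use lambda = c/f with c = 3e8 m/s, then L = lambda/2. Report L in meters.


lambda = c / f = 3.0000e+08 / 1.3265e+09 = 0.2261591 m
L = lambda / 2 = 0.2261591 / 2 = 0.1131 m

0.1131 m


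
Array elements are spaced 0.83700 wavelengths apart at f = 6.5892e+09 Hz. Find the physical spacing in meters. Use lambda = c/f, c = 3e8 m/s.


lambda = c / f = 3.0000e+08 / 6.5892e+09 = 0.04552905 m
d = 0.83700 * 0.04552905 = 0.03811 m

0.03811 m


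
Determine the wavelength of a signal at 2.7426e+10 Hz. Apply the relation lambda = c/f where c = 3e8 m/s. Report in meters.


lambda = c / f = 3.0000e+08 / 2.7426e+10 = 0.01094 m

0.01094 m


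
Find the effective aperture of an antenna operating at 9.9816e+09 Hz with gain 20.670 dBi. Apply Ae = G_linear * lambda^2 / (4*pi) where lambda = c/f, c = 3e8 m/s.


lambda = c / f = 3.0000e+08 / 9.9816e+09 = 0.03005530 m
G_linear = 10^(20.670/10) = 116.6810
Ae = G_linear * lambda^2 / (4*pi) = 116.6810 * 0.03005530^2 / (4*pi) = 8.387e-03 m^2

8.387e-03 m^2


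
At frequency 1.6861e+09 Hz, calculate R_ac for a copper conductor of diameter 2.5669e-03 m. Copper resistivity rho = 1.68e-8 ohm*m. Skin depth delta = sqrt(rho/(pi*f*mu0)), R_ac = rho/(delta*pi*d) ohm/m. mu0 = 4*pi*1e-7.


delta = sqrt(1.68e-8 / (pi * 1.6861e+09 * 4*pi*1e-7)) = 1.588668e-06 m
R_ac = 1.68e-8 / (1.588668e-06 * pi * 2.5669e-03) = 1.311 ohm/m

1.311 ohm/m


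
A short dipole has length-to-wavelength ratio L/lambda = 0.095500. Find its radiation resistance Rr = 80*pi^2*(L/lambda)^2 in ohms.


Rr = 80 * pi^2 * (0.095500)^2 = 80 * 9.869604 * 9.120250e-03 = 7.201 ohm

7.201 ohm


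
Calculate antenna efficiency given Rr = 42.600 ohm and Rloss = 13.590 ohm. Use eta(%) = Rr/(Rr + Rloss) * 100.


eta = 42.600 / (42.600 + 13.590) * 100 = 75.81%

75.81%


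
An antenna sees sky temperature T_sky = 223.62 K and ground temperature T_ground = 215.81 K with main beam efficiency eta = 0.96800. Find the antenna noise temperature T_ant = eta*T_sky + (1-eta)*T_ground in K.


T_ant = 0.96800 * 223.62 + (1 - 0.96800) * 215.81 = 223.4 K

223.4 K


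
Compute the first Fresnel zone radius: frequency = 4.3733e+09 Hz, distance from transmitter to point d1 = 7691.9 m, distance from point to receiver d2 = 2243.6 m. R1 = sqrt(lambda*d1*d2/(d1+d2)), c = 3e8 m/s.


lambda = c / f = 3.0000e+08 / 4.3733e+09 = 0.06859808 m
R1 = sqrt(0.06859808 * 7691.9 * 2243.6 / (7691.9 + 2243.6)) = 10.92 m

10.92 m


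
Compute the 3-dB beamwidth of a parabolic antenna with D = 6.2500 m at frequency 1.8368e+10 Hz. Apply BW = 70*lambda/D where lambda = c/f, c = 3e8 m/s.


lambda = c / f = 3.0000e+08 / 1.8368e+10 = 0.01633275 m
BW = 70 * 0.01633275 / 6.2500 = 0.1829 deg

0.1829 deg


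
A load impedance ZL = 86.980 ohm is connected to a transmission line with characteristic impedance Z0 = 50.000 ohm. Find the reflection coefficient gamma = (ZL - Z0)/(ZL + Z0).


gamma = (86.980 - 50.000) / (86.980 + 50.000) = 0.2700

0.2700


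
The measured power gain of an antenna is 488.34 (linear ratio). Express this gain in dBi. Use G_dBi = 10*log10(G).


G_dBi = 10 * log10(488.34) = 26.89 dBi

26.89 dBi


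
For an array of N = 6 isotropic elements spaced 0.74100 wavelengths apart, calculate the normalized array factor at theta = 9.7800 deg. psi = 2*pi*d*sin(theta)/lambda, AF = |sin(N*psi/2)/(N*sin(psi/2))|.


psi = 2*pi*0.74100*sin(9.7800 deg) = 0.7908667 rad
AF = |sin(6*0.7908667/2) / (6*sin(0.7908667/2))| = 0.3009

0.3009


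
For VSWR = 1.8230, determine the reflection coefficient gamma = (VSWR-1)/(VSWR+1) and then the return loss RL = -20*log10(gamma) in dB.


gamma = (1.8230 - 1) / (1.8230 + 1) = 0.2915338
RL = -20 * log10(0.2915338) = 10.71 dB

10.71 dB


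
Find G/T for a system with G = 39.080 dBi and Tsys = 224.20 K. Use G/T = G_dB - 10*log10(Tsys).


G/T = 39.080 - 10*log10(224.20) = 39.080 - 23.50636 = 15.57 dB/K

15.57 dB/K


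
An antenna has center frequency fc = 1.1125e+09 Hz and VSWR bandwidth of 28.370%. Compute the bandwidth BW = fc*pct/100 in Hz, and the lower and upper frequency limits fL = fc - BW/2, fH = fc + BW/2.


BW = 1.1125e+09 * 28.370/100 = 3.156162e+08 Hz
fL = 1.1125e+09 - 3.156162e+08/2 = 9.547e+08 Hz
fH = 1.1125e+09 + 3.156162e+08/2 = 1.270e+09 Hz

BW=3.156e+08 Hz, fL=9.547e+08 Hz, fH=1.270e+09 Hz


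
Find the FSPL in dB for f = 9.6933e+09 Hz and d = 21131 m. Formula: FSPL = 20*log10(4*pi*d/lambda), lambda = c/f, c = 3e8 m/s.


lambda = c / f = 3.0000e+08 / 9.6933e+09 = 0.03094921 m
FSPL = 20 * log10(4*pi*21131/0.03094921) = 138.7 dB

138.7 dB


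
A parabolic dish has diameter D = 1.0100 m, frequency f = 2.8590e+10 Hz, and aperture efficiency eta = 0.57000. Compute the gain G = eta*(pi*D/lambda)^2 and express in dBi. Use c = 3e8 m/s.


lambda = c / f = 3.0000e+08 / 2.8590e+10 = 0.01049318 m
G_linear = 0.57000 * (pi * 1.0100 / 0.01049318)^2 = 52119.84
G_dBi = 10 * log10(52119.84) = 47.17 dBi

47.17 dBi


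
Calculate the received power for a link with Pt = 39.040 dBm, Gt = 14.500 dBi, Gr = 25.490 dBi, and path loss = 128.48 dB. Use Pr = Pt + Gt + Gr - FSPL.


Pr = 39.040 + 14.500 + 25.490 - 128.48 = -49.45 dBm

-49.45 dBm


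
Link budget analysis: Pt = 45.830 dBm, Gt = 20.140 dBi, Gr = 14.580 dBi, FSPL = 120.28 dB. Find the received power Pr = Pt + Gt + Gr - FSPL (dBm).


Pr = 45.830 + 20.140 + 14.580 - 120.28 = -39.73 dBm

-39.73 dBm


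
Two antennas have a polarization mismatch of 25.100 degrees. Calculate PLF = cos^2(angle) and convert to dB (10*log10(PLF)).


PLF_linear = cos^2(25.100 deg) = 0.8200548
PLF_dB = 10 * log10(0.8200548) = -0.8616 dB

-0.8616 dB


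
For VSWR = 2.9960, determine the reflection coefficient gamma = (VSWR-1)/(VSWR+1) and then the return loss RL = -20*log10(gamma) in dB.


gamma = (2.9960 - 1) / (2.9960 + 1) = 0.4994995
RL = -20 * log10(0.4994995) = 6.029 dB

6.029 dB


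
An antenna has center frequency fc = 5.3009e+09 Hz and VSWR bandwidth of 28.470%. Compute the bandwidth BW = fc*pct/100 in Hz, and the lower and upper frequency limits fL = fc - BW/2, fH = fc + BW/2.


BW = 5.3009e+09 * 28.470/100 = 1.509166e+09 Hz
fL = 5.3009e+09 - 1.509166e+09/2 = 4.546e+09 Hz
fH = 5.3009e+09 + 1.509166e+09/2 = 6.055e+09 Hz

BW=1.509e+09 Hz, fL=4.546e+09 Hz, fH=6.055e+09 Hz


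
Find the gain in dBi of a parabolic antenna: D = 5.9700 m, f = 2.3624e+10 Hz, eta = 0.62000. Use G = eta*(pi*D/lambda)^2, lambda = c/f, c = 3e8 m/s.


lambda = c / f = 3.0000e+08 / 2.3624e+10 = 0.01269895 m
G_linear = 0.62000 * (pi * 5.9700 / 0.01269895)^2 = 1.352398e+06
G_dBi = 10 * log10(1.352398e+06) = 61.31 dBi

61.31 dBi


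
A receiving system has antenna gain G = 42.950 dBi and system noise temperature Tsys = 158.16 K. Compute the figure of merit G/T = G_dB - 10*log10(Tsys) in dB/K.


G/T = 42.950 - 10*log10(158.16) = 42.950 - 21.99097 = 20.96 dB/K

20.96 dB/K


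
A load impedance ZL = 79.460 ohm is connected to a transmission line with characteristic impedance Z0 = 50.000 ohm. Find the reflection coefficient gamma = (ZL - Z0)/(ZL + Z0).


gamma = (79.460 - 50.000) / (79.460 + 50.000) = 0.2276

0.2276


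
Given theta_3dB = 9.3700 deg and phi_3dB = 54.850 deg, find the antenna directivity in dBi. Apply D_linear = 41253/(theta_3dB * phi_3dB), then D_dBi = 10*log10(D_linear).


D_linear = 41253 / (9.3700 * 54.850) = 80.26742
D_dBi = 10 * log10(80.26742) = 19.05 dBi

19.05 dBi


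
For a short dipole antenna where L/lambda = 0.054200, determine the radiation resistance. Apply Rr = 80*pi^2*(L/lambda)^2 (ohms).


Rr = 80 * pi^2 * (0.054200)^2 = 80 * 9.869604 * 2.937640e-03 = 2.319 ohm

2.319 ohm


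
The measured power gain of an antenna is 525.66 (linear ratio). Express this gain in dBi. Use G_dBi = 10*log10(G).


G_dBi = 10 * log10(525.66) = 27.21 dBi

27.21 dBi


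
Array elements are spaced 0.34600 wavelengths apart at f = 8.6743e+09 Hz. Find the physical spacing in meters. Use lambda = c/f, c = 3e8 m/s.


lambda = c / f = 3.0000e+08 / 8.6743e+09 = 0.03458492 m
d = 0.34600 * 0.03458492 = 0.01197 m

0.01197 m


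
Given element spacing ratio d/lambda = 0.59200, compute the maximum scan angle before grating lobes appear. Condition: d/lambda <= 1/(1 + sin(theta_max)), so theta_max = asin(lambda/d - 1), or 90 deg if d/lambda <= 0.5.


lambda/d - 1 = 1/0.59200 - 1 = 0.6891892
theta_max = asin(0.6891892) = 43.57 deg

43.57 deg


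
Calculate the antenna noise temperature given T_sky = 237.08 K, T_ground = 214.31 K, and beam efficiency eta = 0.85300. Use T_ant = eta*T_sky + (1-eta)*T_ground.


T_ant = 0.85300 * 237.08 + (1 - 0.85300) * 214.31 = 233.7 K

233.7 K


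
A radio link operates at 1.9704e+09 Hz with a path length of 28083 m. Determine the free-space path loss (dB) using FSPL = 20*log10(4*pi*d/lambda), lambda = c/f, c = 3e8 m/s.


lambda = c / f = 3.0000e+08 / 1.9704e+09 = 0.1522533 m
FSPL = 20 * log10(4*pi*28083/0.1522533) = 127.3 dB

127.3 dB


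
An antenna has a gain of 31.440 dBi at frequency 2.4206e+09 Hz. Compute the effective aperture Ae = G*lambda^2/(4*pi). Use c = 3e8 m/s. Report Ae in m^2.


lambda = c / f = 3.0000e+08 / 2.4206e+09 = 0.1239362 m
G_linear = 10^(31.440/10) = 1393.157
Ae = G_linear * lambda^2 / (4*pi) = 1393.157 * 0.1239362^2 / (4*pi) = 1.703 m^2

1.703 m^2


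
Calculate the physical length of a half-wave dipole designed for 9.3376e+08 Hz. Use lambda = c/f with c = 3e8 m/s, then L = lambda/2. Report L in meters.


lambda = c / f = 3.0000e+08 / 9.3376e+08 = 0.3212817 m
L = lambda / 2 = 0.3212817 / 2 = 0.1606 m

0.1606 m


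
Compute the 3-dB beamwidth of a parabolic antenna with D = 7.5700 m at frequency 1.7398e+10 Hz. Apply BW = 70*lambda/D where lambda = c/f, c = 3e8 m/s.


lambda = c / f = 3.0000e+08 / 1.7398e+10 = 0.01724336 m
BW = 70 * 0.01724336 / 7.5700 = 0.1594 deg

0.1594 deg


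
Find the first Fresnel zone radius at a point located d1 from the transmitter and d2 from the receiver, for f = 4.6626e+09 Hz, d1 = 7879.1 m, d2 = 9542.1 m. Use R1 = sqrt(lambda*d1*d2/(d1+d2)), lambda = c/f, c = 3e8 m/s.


lambda = c / f = 3.0000e+08 / 4.6626e+09 = 0.06434178 m
R1 = sqrt(0.06434178 * 7879.1 * 9542.1 / (7879.1 + 9542.1)) = 16.66 m

16.66 m


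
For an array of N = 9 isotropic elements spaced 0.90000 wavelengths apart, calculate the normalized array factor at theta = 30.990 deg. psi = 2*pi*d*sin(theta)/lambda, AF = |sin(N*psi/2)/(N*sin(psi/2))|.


psi = 2*pi*0.90000*sin(30.990 deg) = 2.911626 rad
AF = |sin(9*2.911626/2) / (9*sin(2.911626/2))| = 0.05712

0.05712


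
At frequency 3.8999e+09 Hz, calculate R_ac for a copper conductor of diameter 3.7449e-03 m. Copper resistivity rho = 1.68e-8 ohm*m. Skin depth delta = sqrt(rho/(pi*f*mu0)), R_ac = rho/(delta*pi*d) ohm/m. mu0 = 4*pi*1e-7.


delta = sqrt(1.68e-8 / (pi * 3.8999e+09 * 4*pi*1e-7)) = 1.044595e-06 m
R_ac = 1.68e-8 / (1.044595e-06 * pi * 3.7449e-03) = 1.367 ohm/m

1.367 ohm/m


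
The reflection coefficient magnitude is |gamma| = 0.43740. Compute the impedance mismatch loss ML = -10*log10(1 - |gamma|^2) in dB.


ML = -10 * log10(1 - 0.43740^2) = -10 * log10(0.80868124) = 0.9222 dB

0.9222 dB


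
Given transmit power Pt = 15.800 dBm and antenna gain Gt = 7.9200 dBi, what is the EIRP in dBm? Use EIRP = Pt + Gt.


EIRP = Pt + Gt = 15.800 + 7.9200 = 23.72 dBm

23.72 dBm


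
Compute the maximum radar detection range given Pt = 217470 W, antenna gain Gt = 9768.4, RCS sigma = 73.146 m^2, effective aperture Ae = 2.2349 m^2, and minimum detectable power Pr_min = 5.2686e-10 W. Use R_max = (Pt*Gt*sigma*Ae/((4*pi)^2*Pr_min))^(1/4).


R^4 = 217470*9768.4*73.146*2.2349 / ((4*pi)^2 * 5.2686e-10) = 4.174039e+18
R_max = 4.174039e+18^0.25 = 45200 m

45200 m


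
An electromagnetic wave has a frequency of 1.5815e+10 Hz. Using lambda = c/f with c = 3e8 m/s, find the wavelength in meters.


lambda = c / f = 3.0000e+08 / 1.5815e+10 = 0.01897 m

0.01897 m


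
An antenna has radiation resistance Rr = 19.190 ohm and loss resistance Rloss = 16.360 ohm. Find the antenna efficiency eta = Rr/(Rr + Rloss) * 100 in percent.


eta = 19.190 / (19.190 + 16.360) * 100 = 53.98%

53.98%


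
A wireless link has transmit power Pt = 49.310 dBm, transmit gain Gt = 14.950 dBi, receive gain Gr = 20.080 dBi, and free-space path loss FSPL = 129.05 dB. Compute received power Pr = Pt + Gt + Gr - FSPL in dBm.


Pr = 49.310 + 14.950 + 20.080 - 129.05 = -44.71 dBm

-44.71 dBm


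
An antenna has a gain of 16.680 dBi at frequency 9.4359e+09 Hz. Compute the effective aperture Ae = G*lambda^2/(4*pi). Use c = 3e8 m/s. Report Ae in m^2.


lambda = c / f = 3.0000e+08 / 9.4359e+09 = 0.03179347 m
G_linear = 10^(16.680/10) = 46.55861
Ae = G_linear * lambda^2 / (4*pi) = 46.55861 * 0.03179347^2 / (4*pi) = 3.745e-03 m^2

3.745e-03 m^2


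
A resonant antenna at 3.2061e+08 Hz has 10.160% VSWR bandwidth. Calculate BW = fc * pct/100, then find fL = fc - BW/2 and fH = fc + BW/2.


BW = 3.2061e+08 * 10.160/100 = 3.257398e+07 Hz
fL = 3.2061e+08 - 3.257398e+07/2 = 3.043e+08 Hz
fH = 3.2061e+08 + 3.257398e+07/2 = 3.369e+08 Hz

BW=3.257e+07 Hz, fL=3.043e+08 Hz, fH=3.369e+08 Hz


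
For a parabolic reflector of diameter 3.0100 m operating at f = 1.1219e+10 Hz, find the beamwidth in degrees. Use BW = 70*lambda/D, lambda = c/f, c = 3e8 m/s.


lambda = c / f = 3.0000e+08 / 1.1219e+10 = 0.02674035 m
BW = 70 * 0.02674035 / 3.0100 = 0.6219 deg

0.6219 deg


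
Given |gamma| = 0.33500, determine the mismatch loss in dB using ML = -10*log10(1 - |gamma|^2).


ML = -10 * log10(1 - 0.33500^2) = -10 * log10(0.887775) = 0.5170 dB

0.5170 dB


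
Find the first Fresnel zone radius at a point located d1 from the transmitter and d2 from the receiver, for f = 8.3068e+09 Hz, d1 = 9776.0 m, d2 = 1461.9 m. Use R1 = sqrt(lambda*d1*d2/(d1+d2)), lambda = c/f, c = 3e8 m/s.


lambda = c / f = 3.0000e+08 / 8.3068e+09 = 0.03611499 m
R1 = sqrt(0.03611499 * 9776.0 * 1461.9 / (9776.0 + 1461.9)) = 6.777 m

6.777 m


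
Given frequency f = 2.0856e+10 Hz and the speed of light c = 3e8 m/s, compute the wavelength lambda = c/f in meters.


lambda = c / f = 3.0000e+08 / 2.0856e+10 = 0.01438 m

0.01438 m


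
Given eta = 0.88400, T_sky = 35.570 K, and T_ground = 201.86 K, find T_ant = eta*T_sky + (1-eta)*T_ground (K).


T_ant = 0.88400 * 35.570 + (1 - 0.88400) * 201.86 = 54.86 K

54.86 K


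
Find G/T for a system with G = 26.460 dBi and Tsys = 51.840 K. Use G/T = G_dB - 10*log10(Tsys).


G/T = 26.460 - 10*log10(51.840) = 26.460 - 17.14665 = 9.313 dB/K

9.313 dB/K


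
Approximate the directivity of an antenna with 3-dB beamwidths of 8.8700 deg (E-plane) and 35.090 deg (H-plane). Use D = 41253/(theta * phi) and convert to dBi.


D_linear = 41253 / (8.8700 * 35.090) = 132.5405
D_dBi = 10 * log10(132.5405) = 21.22 dBi

21.22 dBi


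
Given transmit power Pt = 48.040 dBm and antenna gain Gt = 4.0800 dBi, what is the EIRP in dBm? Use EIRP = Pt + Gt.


EIRP = Pt + Gt = 48.040 + 4.0800 = 52.12 dBm

52.12 dBm


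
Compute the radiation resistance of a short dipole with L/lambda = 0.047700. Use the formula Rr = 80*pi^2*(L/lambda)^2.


Rr = 80 * pi^2 * (0.047700)^2 = 80 * 9.869604 * 2.275290e-03 = 1.796 ohm

1.796 ohm
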